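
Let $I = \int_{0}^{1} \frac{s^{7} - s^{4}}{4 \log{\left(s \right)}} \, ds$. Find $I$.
$\log{\left(\frac{10^{\frac{3}{4}}}{5} \right)}$

Introduce a parameter $a$ in the exponent: let $I(a) = \int_{0}^{1} \frac{s^{7} - s^{a}}{4 \log{\left(s \right)}} \, ds$.

Since $\dfrac{\partial}{\partial a}\,s^{a} = s^{a} \ln s$, the $\ln s$ in the denominator cancels and
$$\frac{dI}{da} = \int_{0}^{1} - \frac{1}{4} s^{a} \, ds = - \frac{1}{4} \left[\frac{s^{a+1}}{a+1}\right]_0^1 = - \frac{1}{4 a + 4}.$$

Integrating with respect to $a$ gives $I(a) = - \frac{\log{\left(a + 1 \right)}}{4} + \frac{3 \log{\left(2 \right)}}{4} + C$.

At $a = 7$ the integrand is identically $0$, so $I(7) = 0$. The closed form gives $0$, hence $C = 0$.

Setting $a = 4$:
$$I = \log{\left(\frac{10^{\frac{3}{4}}}{5} \right)}.$$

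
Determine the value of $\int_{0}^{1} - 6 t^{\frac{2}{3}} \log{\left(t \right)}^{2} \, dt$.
$- \frac{324}{125}$

Begin with the known integral
$$J(a) = \int_{0}^{1} - 6 t^{a} \, dt = - \frac{6}{a + 1}.$$

Differentiating under the integral sign brings down a factor of $\ln t$:
$$\frac{dJ}{da} = \int_{0}^{1} - 6 t^{a} \log{\left(t \right)} \, dt = \frac{6}{\left(a + 1\right)^{2}}.$$

Repeating twice in total — each differentiation brings down another $\ln t$ — gives
$$\frac{d^{2}J}{da^{2}} = \int_{0}^{1} - 6 t^{a} \log{\left(t \right)}^{2} \, dt = - \frac{12}{\left(a + 1\right)^{3}},$$
and the integrand here is exactly the target integrand, so $I = - \frac{12}{\left(a + 1\right)^{3}}$.

Setting $a = \frac{2}{3}$:
$$I = - \frac{324}{125}.$$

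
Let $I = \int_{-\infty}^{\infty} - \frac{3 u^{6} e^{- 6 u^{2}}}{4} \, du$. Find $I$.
$- \frac{5 \sqrt{6} \sqrt{\pi}}{4608}$

Start from the elementary integral
$$J(a) = \int_{-\infty}^{\infty} - \frac{3 e^{- a u^{2}}}{4} \, du = - \frac{3 \sqrt{\pi}}{4 \sqrt{a}}.$$

Differentiating under the integral sign brings down a factor of $(-u^2)$:
$$\frac{dJ}{da} = \int_{-\infty}^{\infty} \frac{3 u^{2} e^{- a u^{2}}}{4} \, du = \frac{3 \sqrt{\pi}}{8 a^{\frac{3}{2}}}.$$

Repeating $3$ times in total — each differentiation brings down another $(-u^2)$ — gives
$$\frac{d^{3}J}{da^{3}} = \int_{-\infty}^{\infty} \frac{3 u^{6} e^{- a u^{2}}}{4} \, du = \frac{45 \sqrt{\pi}}{32 a^{\frac{7}{2}}},$$
and the integrand here is $(-1)^{3}$ times the target integrand, so $I = (-1)^{3}\,\frac{d^{3}J}{da^{3}} = - \frac{45 \sqrt{\pi}}{32 a^{\frac{7}{2}}}$.

Setting $a = 6$:
$$I = - \frac{5 \sqrt{6} \sqrt{\pi}}{4608}.$$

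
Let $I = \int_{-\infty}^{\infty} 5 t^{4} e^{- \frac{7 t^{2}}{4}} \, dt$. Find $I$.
$\frac{120 \sqrt{7} \sqrt{\pi}}{343}$

Start from the elementary integral
$$J(a) = \int_{-\infty}^{\infty} 5 e^{- a t^{2}} \, dt = \frac{5 \sqrt{\pi}}{\sqrt{a}}.$$

Differentiating under the integral sign brings down a factor of $(-t^2)$:
$$\frac{dJ}{da} = \int_{-\infty}^{\infty} - 5 t^{2} e^{- a t^{2}} \, dt = - \frac{5 \sqrt{\pi}}{2 a^{\frac{3}{2}}}.$$

Repeating twice in total — each differentiation brings down another $(-t^2)$ — gives
$$\frac{d^{2}J}{da^{2}} = \int_{-\infty}^{\infty} 5 t^{4} e^{- a t^{2}} \, dt = \frac{15 \sqrt{\pi}}{4 a^{\frac{5}{2}}},$$
and the integrand here is exactly the target integrand, so $I = \frac{15 \sqrt{\pi}}{4 a^{\frac{5}{2}}}$.

Setting $a = \frac{7}{4}$:
$$I = \frac{120 \sqrt{7} \sqrt{\pi}}{343}.$$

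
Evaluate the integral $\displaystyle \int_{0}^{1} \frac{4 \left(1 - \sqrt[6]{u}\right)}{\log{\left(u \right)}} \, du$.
$- \log{\left(\frac{2401}{1296} \right)}$

Consider the one-parameter family: let $I(a) = \int_{0}^{1} \frac{4 \left(1 - u^{a}\right)}{\log{\left(u \right)}} \, du$.

Since $\dfrac{\partial}{\partial a}\,u^{a} = u^{a} \ln u$, the $\ln u$ in the denominator cancels and
$$\frac{dI}{da} = \int_{0}^{1} -4 u^{a} \, du = -4 \left[\frac{u^{a+1}}{a+1}\right]_0^1 = - \frac{4}{a + 1}.$$

Integrating with respect to $a$ gives $I(a) = - 4 \log{\left(a + 1 \right)} + C$.

At $a = 0$ the integrand is identically $0$, so $I(0) = 0$. The closed form gives $0$, hence $C = 0$.

Setting $a = \frac{1}{6}$:
$$I = - \log{\left(\frac{2401}{1296} \right)}.$$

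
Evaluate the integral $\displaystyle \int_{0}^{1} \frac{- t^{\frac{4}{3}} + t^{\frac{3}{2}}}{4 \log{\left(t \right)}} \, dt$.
$- \frac{\log{\left(14 \right)}}{4} + \frac{\log{\left(15 \right)}}{4}$

Replace the exponent $\frac{3}{2}$ by a parameter $a$: let $I(a) = \int_{0}^{1} \frac{- t^{\frac{4}{3}} + t^{a}}{4 \log{\left(t \right)}} \, dt$.

Since $\dfrac{\partial}{\partial a}\,t^{a} = t^{a} \ln t$, the $\ln t$ in the denominator cancels and
$$\frac{dI}{da} = \int_{0}^{1} \frac{1}{4} t^{a} \, dt = \frac{1}{4} \left[\frac{t^{a+1}}{a+1}\right]_0^1 = \frac{1}{4 \left(a + 1\right)}.$$

Integrating with respect to $a$ gives $I(a) = \frac{\log{\left(a + 1 \right)}}{4} - \frac{\log{\left(7 \right)}}{4} + \frac{\log{\left(3 \right)}}{4} + C$.

At $a = \frac{4}{3}$ the integrand is identically $0$, so $I(\frac{4}{3}) = 0$. The closed form gives $0$, hence $C = 0$.

Setting $a = \frac{3}{2}$:
$$I = - \frac{\log{\left(14 \right)}}{4} + \frac{\log{\left(15 \right)}}{4}.$$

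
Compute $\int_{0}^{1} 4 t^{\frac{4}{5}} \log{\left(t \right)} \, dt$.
$- \frac{100}{81}$

Begin with the known integral
$$J(a) = \int_{0}^{1} 4 t^{a} \, dt = \frac{4}{a + 1}.$$

Differentiating under the integral sign brings down a factor of $\ln t$:
$$\frac{dJ}{da} = \int_{0}^{1} 4 t^{a} \log{\left(t \right)} \, dt = - \frac{4}{\left(a + 1\right)^{2}}.$$

The integral on the left is $I$, so $I = - \frac{4}{\left(a + 1\right)^{2}}$.

Setting $a = \frac{4}{5}$:
$$I = - \frac{100}{81}.$$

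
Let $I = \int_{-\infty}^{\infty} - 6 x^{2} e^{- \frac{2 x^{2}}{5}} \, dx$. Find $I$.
$- \frac{15 \sqrt{10} \sqrt{\pi}}{4}$

Begin with the known integral
$$J(a) = \int_{-\infty}^{\infty} - 6 e^{- a x^{2}} \, dx = - \frac{6 \sqrt{\pi}}{\sqrt{a}}.$$

Differentiating under the integral sign brings down a factor of $(-x^2)$:
$$\frac{dJ}{da} = \int_{-\infty}^{\infty} 6 x^{2} e^{- a x^{2}} \, dx = \frac{3 \sqrt{\pi}}{a^{\frac{3}{2}}}.$$

The integral on the left is $-I$, so $I = - \frac{3 \sqrt{\pi}}{a^{\frac{3}{2}}}$.

Setting $a = \frac{2}{5}$:
$$I = - \frac{15 \sqrt{10} \sqrt{\pi}}{4}.$$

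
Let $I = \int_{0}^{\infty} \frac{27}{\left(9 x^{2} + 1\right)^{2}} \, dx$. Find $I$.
$\frac{9 \pi}{4}$

Recall the elementary integral
$$J(a) = \int_{0}^{\infty} \frac{1}{3 \left(a^{2} + x^{2}\right)} \, dx = \frac{\pi}{6 a}.$$

Differentiating under the integral sign with respect to $a$,
$$\frac{dJ}{da} = \int_{0}^{\infty} - \frac{2 a}{3 \left(a^{2} + x^{2}\right)^{2}} \, dx = - \frac{\pi}{6 a^{2}},$$
so $\int_{0}^{\infty} \frac{1}{3 \left(a^{2} + x^{2}\right)^{2}} \, dx = \frac{\pi}{12 a^{3}}$.

Setting $a = \frac{1}{3}$:
$$I = \frac{9 \pi}{4}.$$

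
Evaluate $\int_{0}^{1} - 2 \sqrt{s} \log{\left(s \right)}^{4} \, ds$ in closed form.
$- \frac{512}{81}$

Start from the elementary integral
$$J(a) = \int_{0}^{1} - 2 s^{a} \, ds = - \frac{2}{a + 1}.$$

Differentiating under the integral sign brings down a factor of $\ln s$:
$$\frac{dJ}{da} = \int_{0}^{1} - 2 s^{a} \log{\left(s \right)} \, ds = \frac{2}{\left(a + 1\right)^{2}}.$$

Repeating $4$ times in total — each differentiation brings down another $\ln s$ — gives
$$\frac{d^{4}J}{da^{4}} = \int_{0}^{1} - 2 s^{a} \log{\left(s \right)}^{4} \, ds = - \frac{48}{\left(a + 1\right)^{5}},$$
and the integrand here is exactly the target integrand, so $I = - \frac{48}{\left(a + 1\right)^{5}}$.

Setting $a = \frac{1}{2}$:
$$I = - \frac{512}{81}.$$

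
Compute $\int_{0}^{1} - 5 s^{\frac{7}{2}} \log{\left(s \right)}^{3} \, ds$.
$\frac{160}{2187}$

Start from the elementary integral
$$J(a) = \int_{0}^{1} - 5 s^{a} \, ds = - \frac{5}{a + 1}.$$

Differentiating under the integral sign brings down a factor of $\ln s$:
$$\frac{dJ}{da} = \int_{0}^{1} - 5 s^{a} \log{\left(s \right)} \, ds = \frac{5}{\left(a + 1\right)^{2}}.$$

Repeating $3$ times in total — each differentiation brings down another $\ln s$ — gives
$$\frac{d^{3}J}{da^{3}} = \int_{0}^{1} - 5 s^{a} \log{\left(s \right)}^{3} \, ds = \frac{30}{\left(a + 1\right)^{4}},$$
and the integrand here is exactly the target integrand, so $I = \frac{30}{\left(a + 1\right)^{4}}$.

Setting $a = \frac{7}{2}$:
$$I = \frac{160}{2187}.$$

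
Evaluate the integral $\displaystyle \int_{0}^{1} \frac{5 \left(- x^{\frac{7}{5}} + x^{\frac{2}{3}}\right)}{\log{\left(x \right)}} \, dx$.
$\log{\left(\frac{9765625}{60466176} \right)}$

Consider the one-parameter family: let $I(a) = \int_{0}^{1} \frac{5 \left(- x^{\frac{7}{5}} + x^{a}\right)}{\log{\left(x \right)}} \, dx$.

Since $\dfrac{\partial}{\partial a}\,x^{a} = x^{a} \ln x$, the $\ln x$ in the denominator cancels and
$$\frac{dI}{da} = \int_{0}^{1} 5 x^{a} \, dx = 5 \left[\frac{x^{a+1}}{a+1}\right]_0^1 = \frac{5}{a + 1}.$$

Integrating with respect to $a$ gives $I(a) = \log{\left(\frac{3125 \left(a + 1\right)^{5}}{248832} \right)} + C$.

At $a = \frac{7}{5}$ the integrand is identically $0$, so $I(\frac{7}{5}) = 0$. The closed form gives $0$, hence $C = 0$.

Setting $a = \frac{2}{3}$:
$$I = \log{\left(\frac{9765625}{60466176} \right)}.$$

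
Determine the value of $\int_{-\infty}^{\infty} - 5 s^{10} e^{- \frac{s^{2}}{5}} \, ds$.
$- \frac{14765625 \sqrt{5} \sqrt{\pi}}{32}$

Begin with the known integral
$$J(a) = \int_{-\infty}^{\infty} - 5 e^{- a s^{2}} \, ds = - \frac{5 \sqrt{\pi}}{\sqrt{a}}.$$

Differentiating under the integral sign brings down a factor of $(-s^2)$:
$$\frac{dJ}{da} = \int_{-\infty}^{\infty} 5 s^{2} e^{- a s^{2}} \, ds = \frac{5 \sqrt{\pi}}{2 a^{\frac{3}{2}}}.$$

Repeating $5$ times in total — each differentiation brings down another $(-s^2)$ — gives
$$\frac{d^{5}J}{da^{5}} = \int_{-\infty}^{\infty} 5 s^{10} e^{- a s^{2}} \, ds = \frac{4725 \sqrt{\pi}}{32 a^{\frac{11}{2}}},$$
and the integrand here is $(-1)^{5}$ times the target integrand, so $I = (-1)^{5}\,\frac{d^{5}J}{da^{5}} = - \frac{4725 \sqrt{\pi}}{32 a^{\frac{11}{2}}}$.

Setting $a = \frac{1}{5}$:
$$I = - \frac{14765625 \sqrt{5} \sqrt{\pi}}{32}.$$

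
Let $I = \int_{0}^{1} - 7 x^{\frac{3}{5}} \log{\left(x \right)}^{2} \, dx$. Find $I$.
$- \frac{875}{256}$

Begin with the known integral
$$J(a) = \int_{0}^{1} - 7 x^{a} \, dx = - \frac{7}{a + 1}.$$

Differentiating under the integral sign brings down a factor of $\ln x$:
$$\frac{dJ}{da} = \int_{0}^{1} - 7 x^{a} \log{\left(x \right)} \, dx = \frac{7}{\left(a + 1\right)^{2}}.$$

Repeating twice in total — each differentiation brings down another $\ln x$ — gives
$$\frac{d^{2}J}{da^{2}} = \int_{0}^{1} - 7 x^{a} \log{\left(x \right)}^{2} \, dx = - \frac{14}{\left(a + 1\right)^{3}},$$
and the integrand here is exactly the target integrand, so $I = - \frac{14}{\left(a + 1\right)^{3}}$.

Setting $a = \frac{3}{5}$:
$$I = - \frac{875}{256}.$$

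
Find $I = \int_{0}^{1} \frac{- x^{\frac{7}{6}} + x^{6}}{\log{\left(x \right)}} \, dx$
$\log{\left(\frac{42}{13} \right)}$

Consider the one-parameter family: let $I(a) = \int_{0}^{1} \frac{- x^{\frac{7}{6}} + x^{a}}{\log{\left(x \right)}} \, dx$.

Since $\dfrac{\partial}{\partial a}\,x^{a} = x^{a} \ln x$, the $\ln x$ in the denominator cancels and
$$\frac{dI}{da} = \int_{0}^{1} x^{a} \, dx = \left[\frac{x^{a+1}}{a+1}\right]_0^1 = \frac{1}{a + 1}.$$

Integrating with respect to $a$ gives $I(a) = \log{\left(\frac{6 a}{13} + \frac{6}{13} \right)} + C$.

At $a = \frac{7}{6}$ the integrand is identically $0$, so $I(\frac{7}{6}) = 0$. The closed form gives $0$, hence $C = 0$.

Setting $a = 6$:
$$I = \log{\left(\frac{42}{13} \right)}.$$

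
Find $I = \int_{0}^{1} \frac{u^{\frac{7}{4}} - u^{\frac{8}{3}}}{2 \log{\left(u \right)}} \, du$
$- \log{\left(2 \right)} + \frac{\log{\left(3 \right)}}{2}$

Consider the one-parameter family: let $I(a) = \int_{0}^{1} \frac{- u^{\frac{8}{3}} + u^{a}}{2 \log{\left(u \right)}} \, du$.

Since $\dfrac{\partial}{\partial a}\,u^{a} = u^{a} \ln u$, the $\ln u$ in the denominator cancels and
$$\frac{dI}{da} = \int_{0}^{1} \frac{1}{2} u^{a} \, du = \frac{1}{2} \left[\frac{u^{a+1}}{a+1}\right]_0^1 = \frac{1}{2 \left(a + 1\right)}.$$

Integrating with respect to $a$ gives $I(a) = \log{\left(\frac{\sqrt{33} \sqrt{a + 1}}{11} \right)} + C$.

At $a = \frac{8}{3}$ the integrand is identically $0$, so $I(\frac{8}{3}) = 0$. The closed form gives $0$, hence $C = 0$.

Setting $a = \frac{7}{4}$:
$$I = - \log{\left(2 \right)} + \frac{\log{\left(3 \right)}}{2}.$$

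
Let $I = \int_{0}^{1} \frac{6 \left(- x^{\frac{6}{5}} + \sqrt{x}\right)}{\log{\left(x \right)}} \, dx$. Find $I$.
$\log{\left(\frac{11390625}{113379904} \right)}$

Replace the exponent $\frac{1}{2}$ by a parameter $a$: let $I(a) = \int_{0}^{1} \frac{6 \left(- x^{\frac{6}{5}} + x^{a}\right)}{\log{\left(x \right)}} \, dx$.

Since $\dfrac{\partial}{\partial a}\,x^{a} = x^{a} \ln x$, the $\ln x$ in the denominator cancels and
$$\frac{dI}{da} = \int_{0}^{1} 6 x^{a} \, dx = 6 \left[\frac{x^{a+1}}{a+1}\right]_0^1 = \frac{6}{a + 1}.$$

Integrating with respect to $a$ gives $I(a) = \log{\left(\frac{15625 \left(a + 1\right)^{6}}{1771561} \right)} + C$.

At $a = \frac{6}{5}$ the integrand is identically $0$, so $I(\frac{6}{5}) = 0$. The closed form gives $0$, hence $C = 0$.

Setting $a = \frac{1}{2}$:
$$I = \log{\left(\frac{11390625}{113379904} \right)}.$$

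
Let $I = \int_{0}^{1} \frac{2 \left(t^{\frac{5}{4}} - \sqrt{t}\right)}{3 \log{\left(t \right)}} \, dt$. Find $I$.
$- \frac{2 \log{\left(2 \right)}}{3} + \frac{2 \log{\left(3 \right)}}{3}$

Consider the one-parameter family: let $I(a) = \int_{0}^{1} \frac{2 \left(t^{\frac{5}{4}} - t^{a}\right)}{3 \log{\left(t \right)}} \, dt$.

Since $\dfrac{\partial}{\partial a}\,t^{a} = t^{a} \ln t$, the $\ln t$ in the denominator cancels and
$$\frac{dI}{da} = \int_{0}^{1} - \frac{2}{3} t^{a} \, dt = - \frac{2}{3} \left[\frac{t^{a+1}}{a+1}\right]_0^1 = - \frac{2}{3 a + 3}.$$

Integrating with respect to $a$ gives $I(a) = - \frac{2 \log{\left(a + 1 \right)}}{3} - \frac{4 \log{\left(2 \right)}}{3} + \frac{4 \log{\left(3 \right)}}{3} + C$.

At $a = \frac{5}{4}$ the integrand is identically $0$, so $I(\frac{5}{4}) = 0$. The closed form gives $0$, hence $C = 0$.

Setting $a = \frac{1}{2}$:
$$I = - \frac{2 \log{\left(2 \right)}}{3} + \frac{2 \log{\left(3 \right)}}{3}.$$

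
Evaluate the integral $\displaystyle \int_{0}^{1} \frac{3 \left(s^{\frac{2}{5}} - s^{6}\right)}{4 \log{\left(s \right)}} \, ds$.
$- \frac{3 \log{\left(5 \right)}}{4}$

Consider the one-parameter family: let $I(a) = \int_{0}^{1} \frac{3 \left(s^{\frac{2}{5}} - s^{a}\right)}{4 \log{\left(s \right)}} \, ds$.

Since $\dfrac{\partial}{\partial a}\,s^{a} = s^{a} \ln s$, the $\ln s$ in the denominator cancels and
$$\frac{dI}{da} = \int_{0}^{1} - \frac{3}{4} s^{a} \, ds = - \frac{3}{4} \left[\frac{s^{a+1}}{a+1}\right]_0^1 = - \frac{3}{4 a + 4}.$$

Integrating with respect to $a$ gives $I(a) = - \frac{3 \log{\left(a + 1 \right)}}{4} - \frac{3 \log{\left(5 \right)}}{4} + \frac{3 \log{\left(7 \right)}}{4} + C$.

At $a = \frac{2}{5}$ the integrand is identically $0$, so $I(\frac{2}{5}) = 0$. The closed form gives $0$, hence $C = 0$.

Setting $a = 6$:
$$I = - \frac{3 \log{\left(5 \right)}}{4}.$$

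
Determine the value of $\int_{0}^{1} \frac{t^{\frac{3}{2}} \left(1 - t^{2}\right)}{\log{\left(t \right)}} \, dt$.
$\log{\left(\frac{5}{9} \right)}$

Introduce a parameter $a$ in the exponent: let $I(a) = \int_{0}^{1} \frac{- t^{\frac{7}{2}} + t^{a}}{\log{\left(t \right)}} \, dt$.

Since $\dfrac{\partial}{\partial a}\,t^{a} = t^{a} \ln t$, the $\ln t$ in the denominator cancels and
$$\frac{dI}{da} = \int_{0}^{1} t^{a} \, dt = \left[\frac{t^{a+1}}{a+1}\right]_0^1 = \frac{1}{a + 1}.$$

Integrating with respect to $a$ gives $I(a) = \log{\left(\frac{2 a}{9} + \frac{2}{9} \right)} + C$.

At $a = \frac{7}{2}$ the integrand is identically $0$, so $I(\frac{7}{2}) = 0$. The closed form gives $0$, hence $C = 0$.

Setting $a = \frac{3}{2}$:
$$I = \log{\left(\frac{5}{9} \right)}.$$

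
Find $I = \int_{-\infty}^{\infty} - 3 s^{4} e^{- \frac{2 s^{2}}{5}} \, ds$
$- \frac{225 \sqrt{10} \sqrt{\pi}}{32}$

Start from the elementary integral
$$J(a) = \int_{-\infty}^{\infty} - 3 e^{- a s^{2}} \, ds = - \frac{3 \sqrt{\pi}}{\sqrt{a}}.$$

Differentiating under the integral sign brings down a factor of $(-s^2)$:
$$\frac{dJ}{da} = \int_{-\infty}^{\infty} 3 s^{2} e^{- a s^{2}} \, ds = \frac{3 \sqrt{\pi}}{2 a^{\frac{3}{2}}}.$$

Repeating twice in total — each differentiation brings down another $(-s^2)$ — gives
$$\frac{d^{2}J}{da^{2}} = \int_{-\infty}^{\infty} - 3 s^{4} e^{- a s^{2}} \, ds = - \frac{9 \sqrt{\pi}}{4 a^{\frac{5}{2}}},$$
and the integrand here is exactly the target integrand, so $I = - \frac{9 \sqrt{\pi}}{4 a^{\frac{5}{2}}}$.

Setting $a = \frac{2}{5}$:
$$I = - \frac{225 \sqrt{10} \sqrt{\pi}}{32}.$$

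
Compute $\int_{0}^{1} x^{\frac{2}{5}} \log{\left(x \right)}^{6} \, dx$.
$\frac{56250000}{823543}$

Consider the simpler parametrised integral
$$J(a) = \int_{0}^{1} x^{a} \, dx = \frac{1}{a + 1}.$$

Differentiating under the integral sign brings down a factor of $\ln x$:
$$\frac{dJ}{da} = \int_{0}^{1} x^{a} \log{\left(x \right)} \, dx = - \frac{1}{\left(a + 1\right)^{2}}.$$

Repeating $6$ times in total — each differentiation brings down another $\ln x$ — gives
$$\frac{d^{6}J}{da^{6}} = \int_{0}^{1} x^{a} \log{\left(x \right)}^{6} \, dx = \frac{720}{\left(a + 1\right)^{7}},$$
and the integrand here is exactly the target integrand, so $I = \frac{720}{\left(a + 1\right)^{7}}$.

Setting $a = \frac{2}{5}$:
$$I = \frac{56250000}{823543}.$$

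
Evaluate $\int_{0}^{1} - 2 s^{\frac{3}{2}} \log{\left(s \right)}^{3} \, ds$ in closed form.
$\frac{192}{625}$

Begin with the known integral
$$J(a) = \int_{0}^{1} - 2 s^{a} \, ds = - \frac{2}{a + 1}.$$

Differentiating under the integral sign brings down a factor of $\ln s$:
$$\frac{dJ}{da} = \int_{0}^{1} - 2 s^{a} \log{\left(s \right)} \, ds = \frac{2}{\left(a + 1\right)^{2}}.$$

Repeating $3$ times in total — each differentiation brings down another $\ln s$ — gives
$$\frac{d^{3}J}{da^{3}} = \int_{0}^{1} - 2 s^{a} \log{\left(s \right)}^{3} \, ds = \frac{12}{\left(a + 1\right)^{4}},$$
and the integrand here is exactly the target integrand, so $I = \frac{12}{\left(a + 1\right)^{4}}$.

Setting $a = \frac{3}{2}$:
$$I = \frac{192}{625}.$$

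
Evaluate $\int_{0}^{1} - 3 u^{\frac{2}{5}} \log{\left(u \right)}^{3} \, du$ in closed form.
$\frac{11250}{2401}$

Begin with the known integral
$$J(a) = \int_{0}^{1} - 3 u^{a} \, du = - \frac{3}{a + 1}.$$

Differentiating under the integral sign brings down a factor of $\ln u$:
$$\frac{dJ}{da} = \int_{0}^{1} - 3 u^{a} \log{\left(u \right)} \, du = \frac{3}{\left(a + 1\right)^{2}}.$$

Repeating $3$ times in total — each differentiation brings down another $\ln u$ — gives
$$\frac{d^{3}J}{da^{3}} = \int_{0}^{1} - 3 u^{a} \log{\left(u \right)}^{3} \, du = \frac{18}{\left(a + 1\right)^{4}},$$
and the integrand here is exactly the target integrand, so $I = \frac{18}{\left(a + 1\right)^{4}}$.

Setting $a = \frac{2}{5}$:
$$I = \frac{11250}{2401}.$$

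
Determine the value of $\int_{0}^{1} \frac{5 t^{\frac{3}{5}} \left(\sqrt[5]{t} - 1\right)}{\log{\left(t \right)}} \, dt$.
$- \log{\left(\frac{32768}{59049} \right)}$

Introduce a parameter $a$ in the exponent: let $I(a) = \int_{0}^{1} \frac{5 \left(t^{\frac{4}{5}} - t^{a}\right)}{\log{\left(t \right)}} \, dt$.

Since $\dfrac{\partial}{\partial a}\,t^{a} = t^{a} \ln t$, the $\ln t$ in the denominator cancels and
$$\frac{dI}{da} = \int_{0}^{1} -5 t^{a} \, dt = -5 \left[\frac{t^{a+1}}{a+1}\right]_0^1 = - \frac{5}{a + 1}.$$

Integrating with respect to $a$ gives $I(a) = - \log{\left(\frac{3125 \left(a + 1\right)^{5}}{59049} \right)} + C$.

At $a = \frac{4}{5}$ the integrand is identically $0$, so $I(\frac{4}{5}) = 0$. The closed form gives $0$, hence $C = 0$.

Setting $a = \frac{3}{5}$:
$$I = - \log{\left(\frac{32768}{59049} \right)}.$$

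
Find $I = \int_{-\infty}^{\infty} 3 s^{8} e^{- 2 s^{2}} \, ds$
$\frac{315 \sqrt{2} \sqrt{\pi}}{512}$

Begin with the known integral
$$J(a) = \int_{-\infty}^{\infty} 3 e^{- a s^{2}} \, ds = \frac{3 \sqrt{\pi}}{\sqrt{a}}.$$

Differentiating under the integral sign brings down a factor of $(-s^2)$:
$$\frac{dJ}{da} = \int_{-\infty}^{\infty} - 3 s^{2} e^{- a s^{2}} \, ds = - \frac{3 \sqrt{\pi}}{2 a^{\frac{3}{2}}}.$$

Repeating $4$ times in total — each differentiation brings down another $(-s^2)$ — gives
$$\frac{d^{4}J}{da^{4}} = \int_{-\infty}^{\infty} 3 s^{8} e^{- a s^{2}} \, ds = \frac{315 \sqrt{\pi}}{16 a^{\frac{9}{2}}},$$
and the integrand here is exactly the target integrand, so $I = \frac{315 \sqrt{\pi}}{16 a^{\frac{9}{2}}}$.

Setting $a = 2$:
$$I = \frac{315 \sqrt{2} \sqrt{\pi}}{512}.$$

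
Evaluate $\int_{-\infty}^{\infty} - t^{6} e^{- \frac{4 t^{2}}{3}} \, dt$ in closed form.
$- \frac{405 \sqrt{3} \sqrt{\pi}}{1024}$

Begin with the known integral
$$J(a) = \int_{-\infty}^{\infty} - e^{- a t^{2}} \, dt = - \frac{\sqrt{\pi}}{\sqrt{a}}.$$

Differentiating under the integral sign brings down a factor of $(-t^2)$:
$$\frac{dJ}{da} = \int_{-\infty}^{\infty} t^{2} e^{- a t^{2}} \, dt = \frac{\sqrt{\pi}}{2 a^{\frac{3}{2}}}.$$

Repeating $3$ times in total — each differentiation brings down another $(-t^2)$ — gives
$$\frac{d^{3}J}{da^{3}} = \int_{-\infty}^{\infty} t^{6} e^{- a t^{2}} \, dt = \frac{15 \sqrt{\pi}}{8 a^{\frac{7}{2}}},$$
and the integrand here is $(-1)^{3}$ times the target integrand, so $I = (-1)^{3}\,\frac{d^{3}J}{da^{3}} = - \frac{15 \sqrt{\pi}}{8 a^{\frac{7}{2}}}$.

Setting $a = \frac{4}{3}$:
$$I = - \frac{405 \sqrt{3} \sqrt{\pi}}{1024}.$$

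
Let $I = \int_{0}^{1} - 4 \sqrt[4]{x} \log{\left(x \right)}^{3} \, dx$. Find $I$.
$\frac{6144}{625}$

Start from the elementary integral
$$J(a) = \int_{0}^{1} - 4 x^{a} \, dx = - \frac{4}{a + 1}.$$

Differentiating under the integral sign brings down a factor of $\ln x$:
$$\frac{dJ}{da} = \int_{0}^{1} - 4 x^{a} \log{\left(x \right)} \, dx = \frac{4}{\left(a + 1\right)^{2}}.$$

Repeating $3$ times in total — each differentiation brings down another $\ln x$ — gives
$$\frac{d^{3}J}{da^{3}} = \int_{0}^{1} - 4 x^{a} \log{\left(x \right)}^{3} \, dx = \frac{24}{\left(a + 1\right)^{4}},$$
and the integrand here is exactly the target integrand, so $I = \frac{24}{\left(a + 1\right)^{4}}$.

Setting $a = \frac{1}{4}$:
$$I = \frac{6144}{625}.$$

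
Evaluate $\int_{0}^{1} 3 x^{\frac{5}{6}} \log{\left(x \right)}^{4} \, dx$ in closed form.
$\frac{559872}{161051}$

Start from the elementary integral
$$J(a) = \int_{0}^{1} 3 x^{a} \, dx = \frac{3}{a + 1}.$$

Differentiating under the integral sign brings down a factor of $\ln x$:
$$\frac{dJ}{da} = \int_{0}^{1} 3 x^{a} \log{\left(x \right)} \, dx = - \frac{3}{\left(a + 1\right)^{2}}.$$

Repeating $4$ times in total — each differentiation brings down another $\ln x$ — gives
$$\frac{d^{4}J}{da^{4}} = \int_{0}^{1} 3 x^{a} \log{\left(x \right)}^{4} \, dx = \frac{72}{\left(a + 1\right)^{5}},$$
and the integrand here is exactly the target integrand, so $I = \frac{72}{\left(a + 1\right)^{5}}$.

Setting $a = \frac{5}{6}$:
$$I = \frac{559872}{161051}.$$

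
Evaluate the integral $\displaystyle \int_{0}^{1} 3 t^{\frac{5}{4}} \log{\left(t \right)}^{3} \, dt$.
$- \frac{512}{729}$

Start from the elementary integral
$$J(a) = \int_{0}^{1} 3 t^{a} \, dt = \frac{3}{a + 1}.$$

Differentiating under the integral sign brings down a factor of $\ln t$:
$$\frac{dJ}{da} = \int_{0}^{1} 3 t^{a} \log{\left(t \right)} \, dt = - \frac{3}{\left(a + 1\right)^{2}}.$$

Repeating $3$ times in total — each differentiation brings down another $\ln t$ — gives
$$\frac{d^{3}J}{da^{3}} = \int_{0}^{1} 3 t^{a} \log{\left(t \right)}^{3} \, dt = - \frac{18}{\left(a + 1\right)^{4}},$$
and the integrand here is exactly the target integrand, so $I = - \frac{18}{\left(a + 1\right)^{4}}$.

Setting $a = \frac{5}{4}$:
$$I = - \frac{512}{729}.$$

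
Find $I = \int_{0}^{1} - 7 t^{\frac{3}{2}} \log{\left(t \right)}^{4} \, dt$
$- \frac{5376}{3125}$

Consider the simpler parametrised integral
$$J(a) = \int_{0}^{1} - 7 t^{a} \, dt = - \frac{7}{a + 1}.$$

Differentiating under the integral sign brings down a factor of $\ln t$:
$$\frac{dJ}{da} = \int_{0}^{1} - 7 t^{a} \log{\left(t \right)} \, dt = \frac{7}{\left(a + 1\right)^{2}}.$$

Repeating $4$ times in total — each differentiation brings down another $\ln t$ — gives
$$\frac{d^{4}J}{da^{4}} = \int_{0}^{1} - 7 t^{a} \log{\left(t \right)}^{4} \, dt = - \frac{168}{\left(a + 1\right)^{5}},$$
and the integrand here is exactly the target integrand, so $I = - \frac{168}{\left(a + 1\right)^{5}}$.

Setting $a = \frac{3}{2}$:
$$I = - \frac{5376}{3125}.$$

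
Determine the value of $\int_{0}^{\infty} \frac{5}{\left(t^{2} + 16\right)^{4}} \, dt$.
$\frac{25 \pi}{524288}$

Start from the standard arctangent integral
$$J(a) = \int_{0}^{\infty} \frac{5}{a^{2} + t^{2}} \, dt = \frac{5 \pi}{2 a}.$$

Differentiating under the integral sign with respect to $a$,
$$\frac{dJ}{da} = \int_{0}^{\infty} - \frac{10 a}{\left(a^{2} + t^{2}\right)^{2}} \, dt = - \frac{5 \pi}{2 a^{2}},$$
so $\int_{0}^{\infty} \frac{5}{\left(a^{2} + t^{2}\right)^{2}} \, dt = \frac{5 \pi}{4 a^{3}}$.

Repeating — each differentiation of $1/(t^2+a^2)^j$ produces $-2ja/(t^2+a^2)^{j+1}$ — and dividing through by $-2ja$ at each step yields, after $3$ differentiations in total,
$$\int_{0}^{\infty} \frac{5}{\left(a^{2} + t^{2}\right)^{4}} \, dt = \frac{25 \pi}{32 a^{7}}.$$

Setting $a = 4$:
$$I = \frac{25 \pi}{524288}.$$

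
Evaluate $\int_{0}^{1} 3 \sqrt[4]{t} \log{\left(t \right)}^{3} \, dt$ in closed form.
$- \frac{4608}{625}$

Start from the elementary integral
$$J(a) = \int_{0}^{1} 3 t^{a} \, dt = \frac{3}{a + 1}.$$

Differentiating under the integral sign brings down a factor of $\ln t$:
$$\frac{dJ}{da} = \int_{0}^{1} 3 t^{a} \log{\left(t \right)} \, dt = - \frac{3}{\left(a + 1\right)^{2}}.$$

Repeating $3$ times in total — each differentiation brings down another $\ln t$ — gives
$$\frac{d^{3}J}{da^{3}} = \int_{0}^{1} 3 t^{a} \log{\left(t \right)}^{3} \, dt = - \frac{18}{\left(a + 1\right)^{4}},$$
and the integrand here is exactly the target integrand, so $I = - \frac{18}{\left(a + 1\right)^{4}}$.

Setting $a = \frac{1}{4}$:
$$I = - \frac{4608}{625}.$$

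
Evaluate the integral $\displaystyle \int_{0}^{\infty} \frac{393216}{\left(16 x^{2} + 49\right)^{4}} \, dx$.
$\frac{15360 \pi}{823543}$

Begin with the known result
$$J(a) = \int_{0}^{\infty} \frac{6}{a^{2} + x^{2}} \, dx = \frac{3 \pi}{a}.$$

Differentiating under the integral sign with respect to $a$,
$$\frac{dJ}{da} = \int_{0}^{\infty} - \frac{12 a}{\left(a^{2} + x^{2}\right)^{2}} \, dx = - \frac{3 \pi}{a^{2}},$$
so $\int_{0}^{\infty} \frac{6}{\left(a^{2} + x^{2}\right)^{2}} \, dx = \frac{3 \pi}{2 a^{3}}$.

Repeating — each differentiation of $1/(x^2+a^2)^j$ produces $-2ja/(x^2+a^2)^{j+1}$ — and dividing through by $-2ja$ at each step yields, after $3$ differentiations in total,
$$\int_{0}^{\infty} \frac{6}{\left(a^{2} + x^{2}\right)^{4}} \, dx = \frac{15 \pi}{16 a^{7}}.$$

Setting $a = \frac{7}{4}$:
$$I = \frac{15360 \pi}{823543}.$$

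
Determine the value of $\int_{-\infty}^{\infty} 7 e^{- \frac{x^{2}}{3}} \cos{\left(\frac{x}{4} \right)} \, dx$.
$\frac{7 \sqrt{3} \sqrt{\pi}}{e^{\frac{3}{64}}}$

Define $I(b) = \int_{-\infty}^{\infty} 7 e^{- \frac{x^{2}}{3}} \cos{\left(b x \right)} \, dx$.

Differentiating under the integral sign,
$$I'(b) = \int_{-\infty}^{\infty} - 7 x e^{- \frac{x^{2}}{3}} \sin{\left(b x \right)} \, dx.$$

Integrate $\int_{-\infty}^{\infty} x \sin(b x)\, e^{- \frac{x^{2}}{3}}\, dx$ by parts with $u = \sin(b x)$ and $dv = x\, e^{- \frac{x^{2}}{3}}\, dx$, giving $v = - \frac{3 e^{- \frac{x^{2}}{3}}}{2}$. The boundary term vanishes and
$$\int_{-\infty}^{\infty} x \sin(b x)\, e^{- \frac{x^{2}}{3}}\, dx = \frac{3 b}{2} \int_{-\infty}^{\infty} \cos(b x)\, e^{- \frac{x^{2}}{3}}\, dx,$$
so $I'(b) = - \frac{3 b}{2}\, I(b)$.

This is a separable first-order ODE; solving with the initial condition $I(0) = \int_{-\infty}^{\infty} 7 e^{- \frac{x^{2}}{3}}\,dx = 7 \sqrt{3} \sqrt{\pi}$ gives
$$I(b) = 7 \sqrt{3} \sqrt{\pi} e^{- \frac{3 b^{2}}{4}}.$$

Setting $b = \frac{1}{4}$:
$$I = \frac{7 \sqrt{3} \sqrt{\pi}}{e^{\frac{3}{64}}}.$$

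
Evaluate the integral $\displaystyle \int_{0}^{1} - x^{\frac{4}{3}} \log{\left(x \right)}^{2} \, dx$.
$- \frac{54}{343}$

Consider the simpler parametrised integral
$$J(a) = \int_{0}^{1} - x^{a} \, dx = - \frac{1}{a + 1}.$$

Differentiating under the integral sign brings down a factor of $\ln x$:
$$\frac{dJ}{da} = \int_{0}^{1} - x^{a} \log{\left(x \right)} \, dx = \frac{1}{\left(a + 1\right)^{2}}.$$

Repeating twice in total — each differentiation brings down another $\ln x$ — gives
$$\frac{d^{2}J}{da^{2}} = \int_{0}^{1} - x^{a} \log{\left(x \right)}^{2} \, dx = - \frac{2}{\left(a + 1\right)^{3}},$$
and the integrand here is exactly the target integrand, so $I = - \frac{2}{\left(a + 1\right)^{3}}$.

Setting $a = \frac{4}{3}$:
$$I = - \frac{54}{343}.$$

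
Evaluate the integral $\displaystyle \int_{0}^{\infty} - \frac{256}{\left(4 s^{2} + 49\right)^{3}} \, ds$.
$- \frac{24 \pi}{16807}$

Begin with the known result
$$J(a) = \int_{0}^{\infty} - \frac{4}{a^{2} + s^{2}} \, ds = - \frac{2 \pi}{a}.$$

Differentiating under the integral sign with respect to $a$,
$$\frac{dJ}{da} = \int_{0}^{\infty} \frac{8 a}{\left(a^{2} + s^{2}\right)^{2}} \, ds = \frac{2 \pi}{a^{2}},$$
so $\int_{0}^{\infty} - \frac{4}{\left(a^{2} + s^{2}\right)^{2}} \, ds = - \frac{\pi}{a^{3}}$.

Repeating — each differentiation of $1/(s^2+a^2)^j$ produces $-2ja/(s^2+a^2)^{j+1}$ — and dividing through by $-2ja$ at each step yields, after $2$ differentiations in total,
$$\int_{0}^{\infty} - \frac{4}{\left(a^{2} + s^{2}\right)^{3}} \, ds = - \frac{3 \pi}{4 a^{5}}.$$

Setting $a = \frac{7}{2}$:
$$I = - \frac{24 \pi}{16807}.$$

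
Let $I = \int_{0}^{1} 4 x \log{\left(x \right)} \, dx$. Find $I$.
$-1$

Consider the simpler parametrised integral
$$J(a) = \int_{0}^{1} 4 x^{a} \, dx = \frac{4}{a + 1}.$$

Differentiating under the integral sign brings down a factor of $\ln x$:
$$\frac{dJ}{da} = \int_{0}^{1} 4 x^{a} \log{\left(x \right)} \, dx = - \frac{4}{\left(a + 1\right)^{2}}.$$

The integral on the left is $I$, so $I = - \frac{4}{\left(a + 1\right)^{2}}$.

Setting $a = 1$:
$$I = -1.$$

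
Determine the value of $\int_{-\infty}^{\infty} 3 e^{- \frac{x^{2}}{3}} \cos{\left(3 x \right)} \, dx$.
$\frac{3 \sqrt{3} \sqrt{\pi}}{e^{\frac{27}{4}}}$

Treat the cosine frequency as a parameter and define $I(b) = \int_{-\infty}^{\infty} 3 e^{- \frac{x^{2}}{3}} \cos{\left(b x \right)} \, dx$.

Differentiating under the integral sign,
$$I'(b) = \int_{-\infty}^{\infty} - 3 x e^{- \frac{x^{2}}{3}} \sin{\left(b x \right)} \, dx.$$

Integrate $\int_{-\infty}^{\infty} x \sin(b x)\, e^{- \frac{x^{2}}{3}}\, dx$ by parts with $u = \sin(b x)$ and $dv = x\, e^{- \frac{x^{2}}{3}}\, dx$, giving $v = - \frac{3 e^{- \frac{x^{2}}{3}}}{2}$. The boundary term vanishes and
$$\int_{-\infty}^{\infty} x \sin(b x)\, e^{- \frac{x^{2}}{3}}\, dx = \frac{3 b}{2} \int_{-\infty}^{\infty} \cos(b x)\, e^{- \frac{x^{2}}{3}}\, dx,$$
so $I'(b) = - \frac{3 b}{2}\, I(b)$.

This is a separable first-order ODE; solving with the initial condition $I(0) = \int_{-\infty}^{\infty} 3 e^{- \frac{x^{2}}{3}}\,dx = 3 \sqrt{3} \sqrt{\pi}$ gives
$$I(b) = 3 \sqrt{3} \sqrt{\pi} e^{- \frac{3 b^{2}}{4}}.$$

Setting $b = 3$:
$$I = \frac{3 \sqrt{3} \sqrt{\pi}}{e^{\frac{27}{4}}}.$$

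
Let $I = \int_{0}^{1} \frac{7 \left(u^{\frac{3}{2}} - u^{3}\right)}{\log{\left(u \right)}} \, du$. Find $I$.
$\log{\left(\frac{78125}{2097152} \right)}$

Consider the one-parameter family: let $I(a) = \int_{0}^{1} \frac{7 \left(- u^{3} + u^{a}\right)}{\log{\left(u \right)}} \, du$.

Since $\dfrac{\partial}{\partial a}\,u^{a} = u^{a} \ln u$, the $\ln u$ in the denominator cancels and
$$\frac{dI}{da} = \int_{0}^{1} 7 u^{a} \, du = 7 \left[\frac{u^{a+1}}{a+1}\right]_0^1 = \frac{7}{a + 1}.$$

Integrating with respect to $a$ gives $I(a) = \log{\left(\frac{\left(a + 1\right)^{7}}{16384} \right)} + C$.

At $a = 3$ the integrand is identically $0$, so $I(3) = 0$. The closed form gives $0$, hence $C = 0$.

Setting $a = \frac{3}{2}$:
$$I = \log{\left(\frac{78125}{2097152} \right)}.$$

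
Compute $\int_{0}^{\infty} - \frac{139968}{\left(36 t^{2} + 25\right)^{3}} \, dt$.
$- \frac{4374 \pi}{3125}$

Recall the elementary integral
$$J(a) = \int_{0}^{\infty} - \frac{3}{a^{2} + t^{2}} \, dt = - \frac{3 \pi}{2 a}.$$

Differentiating under the integral sign with respect to $a$,
$$\frac{dJ}{da} = \int_{0}^{\infty} \frac{6 a}{\left(a^{2} + t^{2}\right)^{2}} \, dt = \frac{3 \pi}{2 a^{2}},$$
so $\int_{0}^{\infty} - \frac{3}{\left(a^{2} + t^{2}\right)^{2}} \, dt = - \frac{3 \pi}{4 a^{3}}$.

Repeating — each differentiation of $1/(t^2+a^2)^j$ produces $-2ja/(t^2+a^2)^{j+1}$ — and dividing through by $-2ja$ at each step yields, after $2$ differentiations in total,
$$\int_{0}^{\infty} - \frac{3}{\left(a^{2} + t^{2}\right)^{3}} \, dt = - \frac{9 \pi}{16 a^{5}}.$$

Setting $a = \frac{5}{6}$:
$$I = - \frac{4374 \pi}{3125}.$$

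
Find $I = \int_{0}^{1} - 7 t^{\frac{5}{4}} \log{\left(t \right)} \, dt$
$\frac{112}{81}$

Start from the elementary integral
$$J(a) = \int_{0}^{1} - 7 t^{a} \, dt = - \frac{7}{a + 1}.$$

Differentiating under the integral sign brings down a factor of $\ln t$:
$$\frac{dJ}{da} = \int_{0}^{1} - 7 t^{a} \log{\left(t \right)} \, dt = \frac{7}{\left(a + 1\right)^{2}}.$$

The integral on the left is $I$, so $I = \frac{7}{\left(a + 1\right)^{2}}$.

Setting $a = \frac{5}{4}$:
$$I = \frac{112}{81}.$$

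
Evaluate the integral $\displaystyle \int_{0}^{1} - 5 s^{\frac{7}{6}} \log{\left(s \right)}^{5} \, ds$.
$\frac{27993600}{4826809}$

Begin with the known integral
$$J(a) = \int_{0}^{1} - 5 s^{a} \, ds = - \frac{5}{a + 1}.$$

Differentiating under the integral sign brings down a factor of $\ln s$:
$$\frac{dJ}{da} = \int_{0}^{1} - 5 s^{a} \log{\left(s \right)} \, ds = \frac{5}{\left(a + 1\right)^{2}}.$$

Repeating $5$ times in total — each differentiation brings down another $\ln s$ — gives
$$\frac{d^{5}J}{da^{5}} = \int_{0}^{1} - 5 s^{a} \log{\left(s \right)}^{5} \, ds = \frac{600}{\left(a + 1\right)^{6}},$$
and the integrand here is exactly the target integrand, so $I = \frac{600}{\left(a + 1\right)^{6}}$.

Setting $a = \frac{7}{6}$:
$$I = \frac{27993600}{4826809}.$$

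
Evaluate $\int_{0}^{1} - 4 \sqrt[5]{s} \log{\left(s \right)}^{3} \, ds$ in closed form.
$\frac{625}{54}$

Consider the simpler parametrised integral
$$J(a) = \int_{0}^{1} - 4 s^{a} \, ds = - \frac{4}{a + 1}.$$

Differentiating under the integral sign brings down a factor of $\ln s$:
$$\frac{dJ}{da} = \int_{0}^{1} - 4 s^{a} \log{\left(s \right)} \, ds = \frac{4}{\left(a + 1\right)^{2}}.$$

Repeating $3$ times in total — each differentiation brings down another $\ln s$ — gives
$$\frac{d^{3}J}{da^{3}} = \int_{0}^{1} - 4 s^{a} \log{\left(s \right)}^{3} \, ds = \frac{24}{\left(a + 1\right)^{4}},$$
and the integrand here is exactly the target integrand, so $I = \frac{24}{\left(a + 1\right)^{4}}$.

Setting $a = \frac{1}{5}$:
$$I = \frac{625}{54}.$$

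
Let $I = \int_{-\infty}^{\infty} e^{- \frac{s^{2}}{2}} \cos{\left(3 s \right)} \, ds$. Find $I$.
$\frac{\sqrt{2} \sqrt{\pi}}{e^{\frac{9}{2}}}$

Treat the cosine frequency as a parameter and define $I(b) = \int_{-\infty}^{\infty} e^{- \frac{s^{2}}{2}} \cos{\left(b s \right)} \, ds$.

Differentiating under the integral sign,
$$I'(b) = \int_{-\infty}^{\infty} - s e^{- \frac{s^{2}}{2}} \sin{\left(b s \right)} \, ds.$$

Integrate $\int_{-\infty}^{\infty} s \sin(b s)\, e^{- \frac{s^{2}}{2}}\, ds$ by parts with $u = \sin(b s)$ and $dv = s\, e^{- \frac{s^{2}}{2}}\, ds$, giving $v = - e^{- \frac{s^{2}}{2}}$. The boundary term vanishes and
$$\int_{-\infty}^{\infty} s \sin(b s)\, e^{- \frac{s^{2}}{2}}\, ds = b \int_{-\infty}^{\infty} \cos(b s)\, e^{- \frac{s^{2}}{2}}\, ds,$$
so $I'(b) = - b\, I(b)$.

This is a separable first-order ODE; solving with the initial condition $I(0) = \int_{-\infty}^{\infty} e^{- \frac{s^{2}}{2}}\,ds = \sqrt{2} \sqrt{\pi}$ gives
$$I(b) = \sqrt{2} \sqrt{\pi} e^{- \frac{b^{2}}{2}}.$$

Setting $b = 3$:
$$I = \frac{\sqrt{2} \sqrt{\pi}}{e^{\frac{9}{2}}}.$$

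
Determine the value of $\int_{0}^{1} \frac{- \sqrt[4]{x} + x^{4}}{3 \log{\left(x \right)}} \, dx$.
$\frac{2 \log{\left(2 \right)}}{3}$

Introduce a parameter $a$ in the exponent: let $I(a) = \int_{0}^{1} \frac{x^{4} - x^{a}}{3 \log{\left(x \right)}} \, dx$.

Since $\dfrac{\partial}{\partial a}\,x^{a} = x^{a} \ln x$, the $\ln x$ in the denominator cancels and
$$\frac{dI}{da} = \int_{0}^{1} - \frac{1}{3} x^{a} \, dx = - \frac{1}{3} \left[\frac{x^{a+1}}{a+1}\right]_0^1 = - \frac{1}{3 a + 3}.$$

Integrating with respect to $a$ gives $I(a) = - \frac{\log{\left(a + 1 \right)}}{3} + \frac{\log{\left(5 \right)}}{3} + C$.

At $a = 4$ the integrand is identically $0$, so $I(4) = 0$. The closed form gives $0$, hence $C = 0$.

Setting $a = \frac{1}{4}$:
$$I = \frac{2 \log{\left(2 \right)}}{3}.$$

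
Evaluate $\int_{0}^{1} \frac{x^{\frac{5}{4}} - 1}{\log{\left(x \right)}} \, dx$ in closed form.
$\log{\left(\frac{9}{4} \right)}$

Consider the one-parameter family: let $I(a) = \int_{0}^{1} \frac{x^{a} - 1}{\log{\left(x \right)}} \, dx$.

Since $\dfrac{\partial}{\partial a}\,x^{a} = x^{a} \ln x$, the $\ln x$ in the denominator cancels and
$$\frac{dI}{da} = \int_{0}^{1} x^{a} \, dx = \left[\frac{x^{a+1}}{a+1}\right]_0^1 = \frac{1}{a + 1}.$$

Integrating with respect to $a$ gives $I(a) = \log{\left(a + 1 \right)} + C$.

At $a = 0$ the integrand is identically $0$, so $I(0) = 0$. The closed form gives $0$, hence $C = 0$.

Setting $a = \frac{5}{4}$:
$$I = \log{\left(\frac{9}{4} \right)}.$$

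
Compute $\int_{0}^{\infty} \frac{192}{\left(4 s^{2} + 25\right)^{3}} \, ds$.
$\frac{18 \pi}{3125}$

Begin with the known result
$$J(a) = \int_{0}^{\infty} \frac{3}{a^{2} + s^{2}} \, ds = \frac{3 \pi}{2 a}.$$

Differentiating under the integral sign with respect to $a$,
$$\frac{dJ}{da} = \int_{0}^{\infty} - \frac{6 a}{\left(a^{2} + s^{2}\right)^{2}} \, ds = - \frac{3 \pi}{2 a^{2}},$$
so $\int_{0}^{\infty} \frac{3}{\left(a^{2} + s^{2}\right)^{2}} \, ds = \frac{3 \pi}{4 a^{3}}$.

Repeating — each differentiation of $1/(s^2+a^2)^j$ produces $-2ja/(s^2+a^2)^{j+1}$ — and dividing through by $-2ja$ at each step yields, after $2$ differentiations in total,
$$\int_{0}^{\infty} \frac{3}{\left(a^{2} + s^{2}\right)^{3}} \, ds = \frac{9 \pi}{16 a^{5}}.$$

Setting $a = \frac{5}{2}$:
$$I = \frac{18 \pi}{3125}.$$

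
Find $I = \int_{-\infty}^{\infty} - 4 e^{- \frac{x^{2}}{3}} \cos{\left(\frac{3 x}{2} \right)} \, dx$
$- \frac{4 \sqrt{3} \sqrt{\pi}}{e^{\frac{27}{16}}}$

Let $b$ denote the cosine frequency and define $I(b) = \int_{-\infty}^{\infty} - 4 e^{- \frac{x^{2}}{3}} \cos{\left(b x \right)} \, dx$.

Differentiating under the integral sign,
$$I'(b) = \int_{-\infty}^{\infty} 4 x e^{- \frac{x^{2}}{3}} \sin{\left(b x \right)} \, dx.$$

Integrate $\int_{-\infty}^{\infty} x \sin(b x)\, e^{- \frac{x^{2}}{3}}\, dx$ by parts with $u = \sin(b x)$ and $dv = x\, e^{- \frac{x^{2}}{3}}\, dx$, giving $v = - \frac{3 e^{- \frac{x^{2}}{3}}}{2}$. The boundary term vanishes and
$$\int_{-\infty}^{\infty} x \sin(b x)\, e^{- \frac{x^{2}}{3}}\, dx = \frac{3 b}{2} \int_{-\infty}^{\infty} \cos(b x)\, e^{- \frac{x^{2}}{3}}\, dx,$$
so $I'(b) = - \frac{3 b}{2}\, I(b)$.

This is a separable first-order ODE; solving with the initial condition $I(0) = \int_{-\infty}^{\infty} - 4 e^{- \frac{x^{2}}{3}}\,dx = - 4 \sqrt{3} \sqrt{\pi}$ gives
$$I(b) = - 4 \sqrt{3} \sqrt{\pi} e^{- \frac{3 b^{2}}{4}}.$$

Setting $b = \frac{3}{2}$:
$$I = - \frac{4 \sqrt{3} \sqrt{\pi}}{e^{\frac{27}{16}}}.$$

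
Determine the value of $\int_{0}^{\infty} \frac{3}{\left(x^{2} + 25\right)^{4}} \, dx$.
$\frac{3 \pi}{500000}$

Recall the elementary integral
$$J(a) = \int_{0}^{\infty} \frac{3}{a^{2} + x^{2}} \, dx = \frac{3 \pi}{2 a}.$$

Differentiating under the integral sign with respect to $a$,
$$\frac{dJ}{da} = \int_{0}^{\infty} - \frac{6 a}{\left(a^{2} + x^{2}\right)^{2}} \, dx = - \frac{3 \pi}{2 a^{2}},$$
so $\int_{0}^{\infty} \frac{3}{\left(a^{2} + x^{2}\right)^{2}} \, dx = \frac{3 \pi}{4 a^{3}}$.

Repeating — each differentiation of $1/(x^2+a^2)^j$ produces $-2ja/(x^2+a^2)^{j+1}$ — and dividing through by $-2ja$ at each step yields, after $3$ differentiations in total,
$$\int_{0}^{\infty} \frac{3}{\left(a^{2} + x^{2}\right)^{4}} \, dx = \frac{15 \pi}{32 a^{7}}.$$

Setting $a = 5$:
$$I = \frac{3 \pi}{500000}.$$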